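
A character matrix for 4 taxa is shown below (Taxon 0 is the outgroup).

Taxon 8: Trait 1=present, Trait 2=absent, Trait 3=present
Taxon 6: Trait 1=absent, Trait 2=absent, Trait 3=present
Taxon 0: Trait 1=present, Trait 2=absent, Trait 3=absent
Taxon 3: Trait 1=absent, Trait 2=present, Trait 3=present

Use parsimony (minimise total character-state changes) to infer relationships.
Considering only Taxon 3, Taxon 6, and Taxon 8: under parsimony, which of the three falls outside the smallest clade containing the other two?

Taxon 8

Character polarity is set by the outgroup: the derived state is whichever differs from the outgroup's state, so for Trait 1 the derived state is 'absent', and for the remaining characters it is 'present'.
Trait 1 (derived state 'absent') is shared by Taxon 3 and Taxon 6 — a synapomorphy uniting that clade.
Trait 2: derived state 'present' in Taxon 3 only — an autapomorphy, so it tells us nothing about relationships among taxa.
Trait 3 (derived state 'present') is shared by all ingroup taxa — unites the whole ingroup.
Most parsimonious ingroup topology: (Taxon 8,(Taxon 3,Taxon 6)).
Taxon 6 and Taxon 3 share a more recent common ancestor with each other than either does with Taxon 8, so Taxon 8 is the least closely related of the three.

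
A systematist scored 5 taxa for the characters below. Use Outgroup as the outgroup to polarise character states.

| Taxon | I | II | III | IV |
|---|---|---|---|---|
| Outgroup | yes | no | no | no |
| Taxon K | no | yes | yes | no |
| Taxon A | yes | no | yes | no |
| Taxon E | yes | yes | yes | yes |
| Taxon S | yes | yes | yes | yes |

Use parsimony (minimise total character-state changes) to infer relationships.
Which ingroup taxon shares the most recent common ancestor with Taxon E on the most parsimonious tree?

Character polarity is set by the outgroup: the derived state is whichever differs from the outgroup's state, so for I the derived state is 'no', and for the remaining characters it is 'yes'.
I (derived state 'no') is unique to Taxon K (autapomorphy; uninformative for grouping).
Only Taxon E, Taxon K, and Taxon S show the derived state 'yes' for II, supporting them as a clade.
III (derived state 'yes') is shared by all ingroup taxa — unites the whole ingroup.
IV: derived state 'yes' in Taxon E and Taxon S only — synapomorphy for {Taxon E, Taxon S}.
Most parsimonious ingroup topology: ((Taxon K,(Taxon E,Taxon S)),Taxon A).
Taxon E and Taxon S form a cherry on this tree, so they are sister taxa.

Taxon S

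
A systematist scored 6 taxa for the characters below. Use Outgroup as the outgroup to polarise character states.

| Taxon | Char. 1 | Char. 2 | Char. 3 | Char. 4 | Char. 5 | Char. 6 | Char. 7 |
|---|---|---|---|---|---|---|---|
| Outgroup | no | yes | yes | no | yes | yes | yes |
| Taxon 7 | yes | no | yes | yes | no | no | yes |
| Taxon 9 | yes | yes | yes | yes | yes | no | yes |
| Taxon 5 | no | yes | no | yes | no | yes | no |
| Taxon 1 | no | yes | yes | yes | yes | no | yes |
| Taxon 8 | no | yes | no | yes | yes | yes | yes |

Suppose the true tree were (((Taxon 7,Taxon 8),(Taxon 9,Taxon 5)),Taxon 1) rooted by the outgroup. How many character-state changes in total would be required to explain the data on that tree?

Map each character onto (((Taxon 7,Taxon 8),(Taxon 9,Taxon 5)),Taxon 1) (rooted by Outgroup) and count the minimum state changes it requires (Fitch parsimony):
Char. 1: 2; Char. 2: 1; Char. 3: 2; Char. 4: 1; Char. 5: 2; Char. 6: 3; Char. 7: 1.
Total tree length = 12.

12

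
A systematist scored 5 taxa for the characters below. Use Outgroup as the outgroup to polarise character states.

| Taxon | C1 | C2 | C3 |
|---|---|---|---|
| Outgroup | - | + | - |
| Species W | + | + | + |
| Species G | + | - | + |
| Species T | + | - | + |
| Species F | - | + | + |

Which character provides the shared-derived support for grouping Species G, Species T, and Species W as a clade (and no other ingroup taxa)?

Character polarity is set by the outgroup: the derived state is whichever differs from the outgroup's state, so for C2 the derived state is '-', and for the remaining characters it is '+'.
C1 (derived state '+') is shared by Species G, Species T, and Species W — a synapomorphy uniting that clade.
C2 (derived state '-') is shared by Species G and Species T — a synapomorphy uniting that clade.
All ingroup taxa share the derived state '+' for C3; it defines the ingroup but does not resolve relationships within it.
Most parsimonious ingroup topology: (((Species T,Species G),Species W),Species F).
The clade {Species G, Species T, Species W} is supported by C1: its derived state '+' occurs in exactly those taxa and in no other taxon (including the outgroup).

C1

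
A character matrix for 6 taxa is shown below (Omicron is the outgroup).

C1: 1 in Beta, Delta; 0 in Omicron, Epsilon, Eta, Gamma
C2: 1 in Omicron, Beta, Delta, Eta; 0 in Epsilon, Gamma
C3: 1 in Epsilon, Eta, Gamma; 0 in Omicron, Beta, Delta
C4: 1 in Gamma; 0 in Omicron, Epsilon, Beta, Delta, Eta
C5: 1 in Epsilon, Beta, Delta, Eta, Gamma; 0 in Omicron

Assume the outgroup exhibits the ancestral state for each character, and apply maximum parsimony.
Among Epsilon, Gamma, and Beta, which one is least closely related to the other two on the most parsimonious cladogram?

Character polarity is set by the outgroup: the derived state is whichever differs from the outgroup's state, so for C2 the derived state is '0', and for the remaining characters it is '1'.
Only Beta and Delta show the derived state '1' for C1, supporting them as a clade.
Only Epsilon and Gamma show the derived state '0' for C2, supporting them as a clade.
C3 (derived state '1') is shared by Epsilon, Eta, and Gamma — a synapomorphy uniting that clade.
C4: derived state '1' in Gamma only — an autapomorphy, so it tells us nothing about relationships among taxa.
C5 (derived state '1') is shared by all ingroup taxa — unites the whole ingroup.
Most parsimonious ingroup topology: (((Epsilon,Gamma),Eta),(Beta,Delta)).
Gamma and Epsilon share a more recent common ancestor with each other than either does with Beta, so Beta is the least closely related of the three.

Beta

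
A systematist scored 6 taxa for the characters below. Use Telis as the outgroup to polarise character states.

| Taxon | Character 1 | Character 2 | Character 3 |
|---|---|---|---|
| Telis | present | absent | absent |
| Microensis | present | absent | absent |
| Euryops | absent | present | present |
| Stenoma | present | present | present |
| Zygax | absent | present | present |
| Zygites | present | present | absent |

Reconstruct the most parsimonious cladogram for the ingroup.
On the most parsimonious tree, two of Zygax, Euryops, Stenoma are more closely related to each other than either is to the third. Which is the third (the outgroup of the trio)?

Character polarity is set by the outgroup: the derived state is whichever differs from the outgroup's state, so for Character 1 the derived state is 'absent', and for the remaining characters it is 'present'.
Character 1 (derived state 'absent') is shared by Euryops and Zygax — a synapomorphy uniting that clade.
Character 2 (derived state 'present') is shared by Euryops, Stenoma, Zygax, and Zygites — a synapomorphy uniting that clade.
Character 3 (derived state 'present') is shared by Euryops, Stenoma, and Zygax — a synapomorphy uniting that clade.
Most parsimonious ingroup topology: (Microensis,(((Euryops,Zygax),Stenoma),Zygites)).
Zygax and Euryops share a more recent common ancestor with each other than either does with Stenoma, so Stenoma is the least closely related of the three.

Stenoma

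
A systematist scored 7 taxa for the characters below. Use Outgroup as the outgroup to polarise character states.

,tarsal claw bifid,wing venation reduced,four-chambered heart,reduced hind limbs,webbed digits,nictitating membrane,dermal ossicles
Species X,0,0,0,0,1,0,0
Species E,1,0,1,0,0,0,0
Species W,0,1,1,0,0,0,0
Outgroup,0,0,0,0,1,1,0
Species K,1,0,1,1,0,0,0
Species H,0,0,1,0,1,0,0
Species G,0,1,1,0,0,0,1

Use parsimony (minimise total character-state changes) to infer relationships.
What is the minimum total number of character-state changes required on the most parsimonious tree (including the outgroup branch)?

Character polarity is set by the outgroup: the derived state is whichever differs from the outgroup's state, so for webbed digits, nictitating membrane the derived state is '0', and for the remaining characters it is '1'.
tarsal claw bifid (derived state '1') is shared by Species E and Species K — a synapomorphy uniting that clade.
wing venation reduced: derived state '1' in Species G and Species W only — synapomorphy for {Species G, Species W}.
four-chambered heart (derived state '1') is shared by Species E, Species G, Species H, Species K, and Species W — a synapomorphy uniting that clade.
reduced hind limbs (derived state '1') is unique to Species K (autapomorphy; uninformative for grouping).
webbed digits (derived state '0') is shared by Species E, Species G, Species K, and Species W — a synapomorphy uniting that clade.
All ingroup taxa share the derived state '0' for nictitating membrane; it defines the ingroup but does not resolve relationships within it.
dermal ossicles: derived state '1' in Species G only — an autapomorphy, so it tells us nothing about relationships among taxa.
Most parsimonious ingroup topology: ((((Species G,Species W),(Species E,Species K)),Species H),Species X).
Changes per character on this tree: tarsal claw bifid: 1; wing venation reduced: 1; four-chambered heart: 1; reduced hind limbs: 1; webbed digits: 1; nictitating membrane: 1; dermal ossicles: 1.
Total = 7.

7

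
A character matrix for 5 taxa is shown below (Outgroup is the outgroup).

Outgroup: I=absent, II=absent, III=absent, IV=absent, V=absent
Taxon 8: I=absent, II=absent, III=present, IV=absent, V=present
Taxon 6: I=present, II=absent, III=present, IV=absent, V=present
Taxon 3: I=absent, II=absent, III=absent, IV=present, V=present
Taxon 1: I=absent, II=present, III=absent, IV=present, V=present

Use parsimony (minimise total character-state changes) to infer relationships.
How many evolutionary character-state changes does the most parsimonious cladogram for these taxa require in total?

The outgroup has state 'absent' for every character, so 'present' is the derived state throughout.
I (derived state 'present') is unique to Taxon 6 (autapomorphy; uninformative for grouping).
II (derived state 'present') is unique to Taxon 1 (autapomorphy; uninformative for grouping).
III: derived state 'present' in Taxon 6 and Taxon 8 only — synapomorphy for {Taxon 6, Taxon 8}.
IV: derived state 'present' in Taxon 1 and Taxon 3 only — synapomorphy for {Taxon 1, Taxon 3}.
All ingroup taxa share the derived state 'present' for V; it defines the ingroup but does not resolve relationships within it.
Most parsimonious ingroup topology: ((Taxon 8,Taxon 6),(Taxon 3,Taxon 1)).
Changes per character on this tree: I: 1; II: 1; III: 1; IV: 1; V: 1.
Total = 5.

5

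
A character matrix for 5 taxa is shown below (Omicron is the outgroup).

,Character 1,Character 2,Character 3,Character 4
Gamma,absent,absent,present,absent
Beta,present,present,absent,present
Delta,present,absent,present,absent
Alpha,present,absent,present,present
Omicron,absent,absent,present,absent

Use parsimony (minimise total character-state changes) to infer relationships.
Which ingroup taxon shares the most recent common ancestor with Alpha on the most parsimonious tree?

Beta

Character polarity is set by the outgroup: the derived state is whichever differs from the outgroup's state, so for Character 3 the derived state is 'absent', and for the remaining characters it is 'present'.
Only Alpha, Beta, and Delta show the derived state 'present' for Character 1, supporting them as a clade.
Character 2 (derived state 'present') is unique to Beta (autapomorphy; uninformative for grouping).
Character 3: derived state 'absent' in Beta only — an autapomorphy, so it tells us nothing about relationships among taxa.
Character 4: derived state 'present' in Alpha and Beta only — synapomorphy for {Alpha, Beta}.
Most parsimonious ingroup topology: (((Alpha,Beta),Delta),Gamma).
Alpha and Beta form a cherry on this tree, so they are sister taxa.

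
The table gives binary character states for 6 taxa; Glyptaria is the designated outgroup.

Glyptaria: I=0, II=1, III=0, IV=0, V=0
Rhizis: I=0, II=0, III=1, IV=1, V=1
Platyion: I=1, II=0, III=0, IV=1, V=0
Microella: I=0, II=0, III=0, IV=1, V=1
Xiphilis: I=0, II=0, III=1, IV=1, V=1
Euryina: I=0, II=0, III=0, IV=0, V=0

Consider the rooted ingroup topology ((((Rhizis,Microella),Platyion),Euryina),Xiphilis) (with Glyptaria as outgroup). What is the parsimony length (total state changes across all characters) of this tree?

Map each character onto ((((Rhizis,Microella),Platyion),Euryina),Xiphilis) (rooted by Glyptaria) and count the minimum state changes it requires (Fitch parsimony):
I: 1; II: 1; III: 2; IV: 2; V: 2.
Total tree length = 8.

8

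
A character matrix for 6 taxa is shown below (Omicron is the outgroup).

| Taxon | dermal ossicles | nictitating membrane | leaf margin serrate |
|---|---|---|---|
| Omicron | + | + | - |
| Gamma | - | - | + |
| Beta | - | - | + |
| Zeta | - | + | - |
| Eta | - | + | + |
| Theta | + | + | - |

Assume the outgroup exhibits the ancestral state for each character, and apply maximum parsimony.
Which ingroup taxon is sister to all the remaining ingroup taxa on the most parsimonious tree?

Character polarity is set by the outgroup: the derived state is whichever differs from the outgroup's state, so for dermal ossicles, nictitating membrane the derived state is '-', and for the remaining characters it is '+'.
Only Beta, Eta, Gamma, and Zeta show the derived state '-' for dermal ossicles, supporting them as a clade.
nictitating membrane: derived state '-' in Beta and Gamma only — synapomorphy for {Beta, Gamma}.
leaf margin serrate: derived state '+' in Beta, Eta, and Gamma only — synapomorphy for {Beta, Eta, Gamma}.
Most parsimonious ingroup topology: ((((Gamma,Beta),Eta),Zeta),Theta).
Theta is sister to the clade containing all other ingroup taxa, so it is the earliest-diverging (most basal) ingroup lineage.

Theta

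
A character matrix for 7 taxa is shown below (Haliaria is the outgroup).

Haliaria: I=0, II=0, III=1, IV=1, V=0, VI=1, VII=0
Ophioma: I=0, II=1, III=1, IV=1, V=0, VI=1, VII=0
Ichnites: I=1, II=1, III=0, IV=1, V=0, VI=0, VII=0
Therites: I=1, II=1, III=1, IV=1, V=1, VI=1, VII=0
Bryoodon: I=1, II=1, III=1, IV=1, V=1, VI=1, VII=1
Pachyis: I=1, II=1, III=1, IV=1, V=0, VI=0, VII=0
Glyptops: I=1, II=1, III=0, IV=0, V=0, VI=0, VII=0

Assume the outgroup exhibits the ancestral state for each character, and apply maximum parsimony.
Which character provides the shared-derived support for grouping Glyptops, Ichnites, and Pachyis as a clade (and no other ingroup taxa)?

Character polarity is set by the outgroup: the derived state is whichever differs from the outgroup's state, so for III, IV, VI the derived state is '0', and for the remaining characters it is '1'.
I: derived state '1' in Bryoodon, Glyptops, Ichnites, Pachyis, and Therites only — synapomorphy for {Bryoodon, Glyptops, Ichnites, Pachyis, Therites}.
All ingroup taxa share the derived state '1' for II; it defines the ingroup but does not resolve relationships within it.
Only Glyptops and Ichnites show the derived state '0' for III, supporting them as a clade.
IV: derived state '0' in Glyptops only — an autapomorphy, so it tells us nothing about relationships among taxa.
V: derived state '1' in Bryoodon and Therites only — synapomorphy for {Bryoodon, Therites}.
VI (derived state '0') is shared by Glyptops, Ichnites, and Pachyis — a synapomorphy uniting that clade.
VII: derived state '1' in Bryoodon only — an autapomorphy, so it tells us nothing about relationships among taxa.
Most parsimonious ingroup topology: (Ophioma,(((Ichnites,Glyptops),Pachyis),(Therites,Bryoodon))).
The clade {Glyptops, Ichnites, Pachyis} is supported by VI: its derived state '0' occurs in exactly those taxa and in no other taxon (including the outgroup).

VI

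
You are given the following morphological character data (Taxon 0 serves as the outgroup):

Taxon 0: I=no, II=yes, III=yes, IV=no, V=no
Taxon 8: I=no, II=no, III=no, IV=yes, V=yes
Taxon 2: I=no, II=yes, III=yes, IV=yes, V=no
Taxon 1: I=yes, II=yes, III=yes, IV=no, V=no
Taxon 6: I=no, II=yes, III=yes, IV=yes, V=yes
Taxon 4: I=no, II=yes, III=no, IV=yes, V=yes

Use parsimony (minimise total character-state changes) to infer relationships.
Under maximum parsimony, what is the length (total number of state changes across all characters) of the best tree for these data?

5

Character polarity is set by the outgroup: the derived state is whichever differs from the outgroup's state, so for II, III the derived state is 'no', and for the remaining characters it is 'yes'.
I: derived state 'yes' in Taxon 1 only — an autapomorphy, so it tells us nothing about relationships among taxa.
II: derived state 'no' in Taxon 8 only — an autapomorphy, so it tells us nothing about relationships among taxa.
Only Taxon 4 and Taxon 8 show the derived state 'no' for III, supporting them as a clade.
IV (derived state 'yes') is shared by Taxon 2, Taxon 4, Taxon 6, and Taxon 8 — a synapomorphy uniting that clade.
V: derived state 'yes' in Taxon 4, Taxon 6, and Taxon 8 only — synapomorphy for {Taxon 4, Taxon 6, Taxon 8}.
Most parsimonious ingroup topology: ((((Taxon 8,Taxon 4),Taxon 6),Taxon 2),Taxon 1).
Changes per character on this tree: I: 1; II: 1; III: 1; IV: 1; V: 1.
Total = 5.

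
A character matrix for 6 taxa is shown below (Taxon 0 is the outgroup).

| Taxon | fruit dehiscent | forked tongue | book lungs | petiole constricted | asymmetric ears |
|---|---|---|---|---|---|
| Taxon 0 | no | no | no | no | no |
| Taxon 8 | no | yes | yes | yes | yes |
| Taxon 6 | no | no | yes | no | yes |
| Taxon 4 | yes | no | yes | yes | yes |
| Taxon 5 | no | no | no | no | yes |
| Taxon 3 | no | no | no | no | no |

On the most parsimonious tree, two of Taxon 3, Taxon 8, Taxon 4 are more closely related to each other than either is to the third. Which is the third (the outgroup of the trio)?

Taxon 3

The outgroup has state 'no' for every character, so 'yes' is the derived state throughout.
fruit dehiscent (derived state 'yes') is unique to Taxon 4 (autapomorphy; uninformative for grouping).
forked tongue (derived state 'yes') is unique to Taxon 8 (autapomorphy; uninformative for grouping).
book lungs (derived state 'yes') is shared by Taxon 4, Taxon 6, and Taxon 8 — a synapomorphy uniting that clade.
petiole constricted: derived state 'yes' in Taxon 4 and Taxon 8 only — synapomorphy for {Taxon 4, Taxon 8}.
asymmetric ears: derived state 'yes' in Taxon 4, Taxon 5, Taxon 6, and Taxon 8 only — synapomorphy for {Taxon 4, Taxon 5, Taxon 6, Taxon 8}.
Most parsimonious ingroup topology: ((((Taxon 8,Taxon 4),Taxon 6),Taxon 5),Taxon 3).
Taxon 8 and Taxon 4 share a more recent common ancestor with each other than either does with Taxon 3, so Taxon 3 is the least closely related of the three.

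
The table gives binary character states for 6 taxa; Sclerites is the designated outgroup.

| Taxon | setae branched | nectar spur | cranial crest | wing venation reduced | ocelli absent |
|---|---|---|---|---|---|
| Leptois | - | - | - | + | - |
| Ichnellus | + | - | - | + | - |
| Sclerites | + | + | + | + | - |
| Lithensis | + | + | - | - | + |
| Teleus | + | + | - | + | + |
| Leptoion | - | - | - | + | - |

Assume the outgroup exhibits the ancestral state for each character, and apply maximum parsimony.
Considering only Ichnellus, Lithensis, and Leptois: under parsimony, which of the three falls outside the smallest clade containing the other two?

Lithensis

Character polarity is set by the outgroup: the derived state is whichever differs from the outgroup's state, so for setae branched, nectar spur, cranial crest, wing venation reduced the derived state is '-', and for the remaining characters it is '+'.
setae branched (derived state '-') is shared by Leptoion and Leptois — a synapomorphy uniting that clade.
Only Ichnellus, Leptoion, and Leptois show the derived state '-' for nectar spur, supporting them as a clade.
All ingroup taxa share the derived state '-' for cranial crest; it defines the ingroup but does not resolve relationships within it.
wing venation reduced: derived state '-' in Lithensis only — an autapomorphy, so it tells us nothing about relationships among taxa.
ocelli absent (derived state '+') is shared by Lithensis and Teleus — a synapomorphy uniting that clade.
Most parsimonious ingroup topology: (((Leptoion,Leptois),Ichnellus),(Teleus,Lithensis)).
Leptois and Ichnellus share a more recent common ancestor with each other than either does with Lithensis, so Lithensis is the least closely related of the three.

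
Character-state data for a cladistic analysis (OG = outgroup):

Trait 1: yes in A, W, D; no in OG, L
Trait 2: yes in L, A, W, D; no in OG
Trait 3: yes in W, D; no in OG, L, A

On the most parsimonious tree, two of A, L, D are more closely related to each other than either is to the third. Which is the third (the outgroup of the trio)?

L

The outgroup has state 'no' for every character, so 'yes' is the derived state throughout.
Trait 1 (derived state 'yes') is shared by A, D, and W — a synapomorphy uniting that clade.
Trait 2 (derived state 'yes') is shared by all ingroup taxa — unites the whole ingroup.
Trait 3 (derived state 'yes') is shared by D and W — a synapomorphy uniting that clade.
Most parsimonious ingroup topology: (L,(A,(W,D))).
D and A share a more recent common ancestor with each other than either does with L, so L is the least closely related of the three.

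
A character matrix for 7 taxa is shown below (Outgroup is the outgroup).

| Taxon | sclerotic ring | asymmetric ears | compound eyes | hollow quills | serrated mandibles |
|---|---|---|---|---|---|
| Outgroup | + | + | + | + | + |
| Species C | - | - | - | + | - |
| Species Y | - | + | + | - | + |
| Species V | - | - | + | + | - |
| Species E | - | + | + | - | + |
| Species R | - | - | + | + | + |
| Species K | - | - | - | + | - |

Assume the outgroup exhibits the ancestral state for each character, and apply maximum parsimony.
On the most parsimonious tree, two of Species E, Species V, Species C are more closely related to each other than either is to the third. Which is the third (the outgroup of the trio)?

The outgroup has state '+' for every character, so '-' is the derived state throughout.
All ingroup taxa share the derived state '-' for sclerotic ring; it defines the ingroup but does not resolve relationships within it.
asymmetric ears (derived state '-') is shared by Species C, Species K, Species R, and Species V — a synapomorphy uniting that clade.
Only Species C and Species K show the derived state '-' for compound eyes, supporting them as a clade.
Only Species E and Species Y show the derived state '-' for hollow quills, supporting them as a clade.
Only Species C, Species K, and Species V show the derived state '-' for serrated mandibles, supporting them as a clade.
Most parsimonious ingroup topology: ((((Species C,Species K),Species V),Species R),(Species Y,Species E)).
Species C and Species V share a more recent common ancestor with each other than either does with Species E, so Species E is the least closely related of the three.

Species E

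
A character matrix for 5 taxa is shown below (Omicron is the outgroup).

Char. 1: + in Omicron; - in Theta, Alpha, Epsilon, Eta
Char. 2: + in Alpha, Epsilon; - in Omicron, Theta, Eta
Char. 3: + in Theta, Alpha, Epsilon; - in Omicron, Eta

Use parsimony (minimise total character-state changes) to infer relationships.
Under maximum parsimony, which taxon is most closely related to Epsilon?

Character polarity is set by the outgroup: the derived state is whichever differs from the outgroup's state, so for Char. 1 the derived state is '-', and for the remaining characters it is '+'.
All ingroup taxa share the derived state '-' for Char. 1; it defines the ingroup but does not resolve relationships within it.
Char. 2: derived state '+' in Alpha and Epsilon only — synapomorphy for {Alpha, Epsilon}.
Char. 3 (derived state '+') is shared by Alpha, Epsilon, and Theta — a synapomorphy uniting that clade.
Most parsimonious ingroup topology: ((Theta,(Alpha,Epsilon)),Eta).
Epsilon and Alpha form a cherry on this tree, so they are sister taxa.

Alpha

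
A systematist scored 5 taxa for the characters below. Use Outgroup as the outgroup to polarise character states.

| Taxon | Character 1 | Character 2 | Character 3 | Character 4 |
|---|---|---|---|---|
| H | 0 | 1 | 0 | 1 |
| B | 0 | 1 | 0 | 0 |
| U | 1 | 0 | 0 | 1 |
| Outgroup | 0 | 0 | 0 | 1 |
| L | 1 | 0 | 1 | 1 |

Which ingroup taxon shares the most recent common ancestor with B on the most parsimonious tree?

H

Character polarity is set by the outgroup: the derived state is whichever differs from the outgroup's state, so for Character 4 the derived state is '0', and for the remaining characters it is '1'.
Character 1 (derived state '1') is shared by L and U — a synapomorphy uniting that clade.
Only B and H show the derived state '1' for Character 2, supporting them as a clade.
Character 3 (derived state '1') is unique to L (autapomorphy; uninformative for grouping).
Character 4: derived state '0' in B only — an autapomorphy, so it tells us nothing about relationships among taxa.
Most parsimonious ingroup topology: ((B,H),(U,L)).
B and H form a cherry on this tree, so they are sister taxa.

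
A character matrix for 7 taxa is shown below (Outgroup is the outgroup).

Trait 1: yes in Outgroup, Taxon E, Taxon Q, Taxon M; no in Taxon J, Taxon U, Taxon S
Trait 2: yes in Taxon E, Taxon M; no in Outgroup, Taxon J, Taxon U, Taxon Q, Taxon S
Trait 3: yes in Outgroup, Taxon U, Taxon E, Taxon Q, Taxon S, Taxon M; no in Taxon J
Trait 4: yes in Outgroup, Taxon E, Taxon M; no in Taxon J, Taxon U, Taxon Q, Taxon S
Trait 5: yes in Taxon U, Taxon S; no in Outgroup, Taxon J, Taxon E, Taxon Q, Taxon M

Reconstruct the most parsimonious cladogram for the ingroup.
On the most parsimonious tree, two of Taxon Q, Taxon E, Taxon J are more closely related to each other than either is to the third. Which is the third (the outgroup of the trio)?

Taxon E

Character polarity is set by the outgroup: the derived state is whichever differs from the outgroup's state, so for Trait 1, Trait 3, Trait 4 the derived state is 'no', and for the remaining characters it is 'yes'.
Trait 1: derived state 'no' in Taxon J, Taxon S, and Taxon U only — synapomorphy for {Taxon J, Taxon S, Taxon U}.
Only Taxon E and Taxon M show the derived state 'yes' for Trait 2, supporting them as a clade.
Trait 3 (derived state 'no') is unique to Taxon J (autapomorphy; uninformative for grouping).
Trait 4: derived state 'no' in Taxon J, Taxon Q, Taxon S, and Taxon U only — synapomorphy for {Taxon J, Taxon Q, Taxon S, Taxon U}.
Only Taxon S and Taxon U show the derived state 'yes' for Trait 5, supporting them as a clade.
Most parsimonious ingroup topology: (((Taxon J,(Taxon U,Taxon S)),Taxon Q),(Taxon E,Taxon M)).
Taxon J and Taxon Q share a more recent common ancestor with each other than either does with Taxon E, so Taxon E is the least closely related of the three.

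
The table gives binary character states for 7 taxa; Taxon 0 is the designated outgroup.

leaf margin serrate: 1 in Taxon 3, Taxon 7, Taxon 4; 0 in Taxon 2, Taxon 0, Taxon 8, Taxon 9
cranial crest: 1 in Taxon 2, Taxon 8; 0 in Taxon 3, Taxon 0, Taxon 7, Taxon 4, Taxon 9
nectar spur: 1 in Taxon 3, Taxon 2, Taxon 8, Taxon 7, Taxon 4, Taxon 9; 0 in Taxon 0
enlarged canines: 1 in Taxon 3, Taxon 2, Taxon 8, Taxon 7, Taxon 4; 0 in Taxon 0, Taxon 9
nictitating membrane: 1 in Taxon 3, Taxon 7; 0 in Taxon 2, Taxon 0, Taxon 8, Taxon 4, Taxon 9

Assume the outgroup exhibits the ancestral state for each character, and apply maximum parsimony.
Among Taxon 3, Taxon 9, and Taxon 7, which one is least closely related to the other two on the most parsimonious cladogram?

The outgroup has state '0' for every character, so '1' is the derived state throughout.
leaf margin serrate (derived state '1') is shared by Taxon 3, Taxon 4, and Taxon 7 — a synapomorphy uniting that clade.
cranial crest (derived state '1') is shared by Taxon 2 and Taxon 8 — a synapomorphy uniting that clade.
nectar spur (derived state '1') is shared by all ingroup taxa — unites the whole ingroup.
Only Taxon 2, Taxon 3, Taxon 4, Taxon 7, and Taxon 8 show the derived state '1' for enlarged canines, supporting them as a clade.
Only Taxon 3 and Taxon 7 show the derived state '1' for nictitating membrane, supporting them as a clade.
Most parsimonious ingroup topology: ((((Taxon 7,Taxon 3),Taxon 4),(Taxon 2,Taxon 8)),Taxon 9).
Taxon 7 and Taxon 3 share a more recent common ancestor with each other than either does with Taxon 9, so Taxon 9 is the least closely related of the three.

Taxon 9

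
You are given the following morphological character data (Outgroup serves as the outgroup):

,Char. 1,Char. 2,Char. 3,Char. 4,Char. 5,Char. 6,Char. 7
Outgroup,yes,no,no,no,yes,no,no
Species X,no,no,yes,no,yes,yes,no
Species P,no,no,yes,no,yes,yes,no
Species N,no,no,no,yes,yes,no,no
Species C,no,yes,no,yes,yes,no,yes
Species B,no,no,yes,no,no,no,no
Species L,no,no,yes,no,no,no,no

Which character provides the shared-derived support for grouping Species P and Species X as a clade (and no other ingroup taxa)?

Character polarity is set by the outgroup: the derived state is whichever differs from the outgroup's state, so for Char. 1, Char. 5 the derived state is 'no', and for the remaining characters it is 'yes'.
Char. 1 (derived state 'no') is shared by all ingroup taxa — unites the whole ingroup.
Char. 2 (derived state 'yes') is unique to Species C (autapomorphy; uninformative for grouping).
Char. 3: derived state 'yes' in Species B, Species L, Species P, and Species X only — synapomorphy for {Species B, Species L, Species P, Species X}.
Char. 4 (derived state 'yes') is shared by Species C and Species N — a synapomorphy uniting that clade.
Char. 5 (derived state 'no') is shared by Species B and Species L — a synapomorphy uniting that clade.
Char. 6 (derived state 'yes') is shared by Species P and Species X — a synapomorphy uniting that clade.
Char. 7 (derived state 'yes') is unique to Species C (autapomorphy; uninformative for grouping).
Most parsimonious ingroup topology: (((Species X,Species P),(Species B,Species L)),(Species N,Species C)).
The clade {Species P, Species X} is supported by Char. 6: its derived state 'yes' occurs in exactly those taxa and in no other taxon (including the outgroup).

Char. 6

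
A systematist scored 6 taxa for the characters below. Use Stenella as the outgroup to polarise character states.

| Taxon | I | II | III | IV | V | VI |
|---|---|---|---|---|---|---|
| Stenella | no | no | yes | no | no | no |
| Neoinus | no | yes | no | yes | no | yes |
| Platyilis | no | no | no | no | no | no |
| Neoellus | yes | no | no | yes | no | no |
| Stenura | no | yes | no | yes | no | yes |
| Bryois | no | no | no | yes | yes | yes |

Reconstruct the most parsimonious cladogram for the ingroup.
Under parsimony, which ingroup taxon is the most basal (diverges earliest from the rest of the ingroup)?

Platyilis

Character polarity is set by the outgroup: the derived state is whichever differs from the outgroup's state, so for III the derived state is 'no', and for the remaining characters it is 'yes'.
I (derived state 'yes') is unique to Neoellus (autapomorphy; uninformative for grouping).
II: derived state 'yes' in Neoinus and Stenura only — synapomorphy for {Neoinus, Stenura}.
All ingroup taxa share the derived state 'no' for III; it defines the ingroup but does not resolve relationships within it.
IV: derived state 'yes' in Bryois, Neoellus, Neoinus, and Stenura only — synapomorphy for {Bryois, Neoellus, Neoinus, Stenura}.
V (derived state 'yes') is unique to Bryois (autapomorphy; uninformative for grouping).
VI: derived state 'yes' in Bryois, Neoinus, and Stenura only — synapomorphy for {Bryois, Neoinus, Stenura}.
Most parsimonious ingroup topology: ((((Neoinus,Stenura),Bryois),Neoellus),Platyilis).
Platyilis is sister to the clade containing all other ingroup taxa, so it is the earliest-diverging (most basal) ingroup lineage.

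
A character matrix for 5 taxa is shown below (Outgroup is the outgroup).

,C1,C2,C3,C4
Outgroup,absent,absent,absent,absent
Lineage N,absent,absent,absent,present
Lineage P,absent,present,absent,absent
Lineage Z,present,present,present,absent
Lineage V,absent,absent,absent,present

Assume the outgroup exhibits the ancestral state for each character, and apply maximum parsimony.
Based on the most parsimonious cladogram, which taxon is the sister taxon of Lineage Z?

Lineage P

The outgroup has state 'absent' for every character, so 'present' is the derived state throughout.
C1: derived state 'present' in Lineage Z only — an autapomorphy, so it tells us nothing about relationships among taxa.
C2: derived state 'present' in Lineage P and Lineage Z only — synapomorphy for {Lineage P, Lineage Z}.
C3: derived state 'present' in Lineage Z only — an autapomorphy, so it tells us nothing about relationships among taxa.
C4: derived state 'present' in Lineage N and Lineage V only — synapomorphy for {Lineage N, Lineage V}.
Most parsimonious ingroup topology: ((Lineage P,Lineage Z),(Lineage N,Lineage V)).
Lineage Z and Lineage P form a cherry on this tree, so they are sister taxa.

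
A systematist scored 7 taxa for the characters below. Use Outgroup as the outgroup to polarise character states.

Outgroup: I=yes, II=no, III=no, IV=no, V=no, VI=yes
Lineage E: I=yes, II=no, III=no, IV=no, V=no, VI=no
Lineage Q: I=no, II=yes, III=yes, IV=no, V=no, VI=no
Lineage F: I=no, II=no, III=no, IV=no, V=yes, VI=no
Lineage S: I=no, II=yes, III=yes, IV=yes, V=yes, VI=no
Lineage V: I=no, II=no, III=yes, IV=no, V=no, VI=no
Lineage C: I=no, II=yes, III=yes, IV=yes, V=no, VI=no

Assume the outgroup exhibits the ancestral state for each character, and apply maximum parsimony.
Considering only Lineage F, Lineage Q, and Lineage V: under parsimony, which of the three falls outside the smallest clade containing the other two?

Lineage F

Character polarity is set by the outgroup: the derived state is whichever differs from the outgroup's state, so for I, VI the derived state is 'no', and for the remaining characters it is 'yes'.
I (derived state 'no') is shared by Lineage C, Lineage F, Lineage Q, Lineage S, and Lineage V — a synapomorphy uniting that clade.
II (derived state 'yes') is shared by Lineage C, Lineage Q, and Lineage S — a synapomorphy uniting that clade.
Only Lineage C, Lineage Q, Lineage S, and Lineage V show the derived state 'yes' for III, supporting them as a clade.
Only Lineage C and Lineage S show the derived state 'yes' for IV, supporting them as a clade.
V groups Lineage F and Lineage S, which is incompatible with the clades supported by the remaining characters; treating it as convergent (homoplasy) costs fewer steps than any alternative tree.
All ingroup taxa share the derived state 'no' for VI; it defines the ingroup but does not resolve relationships within it.
Most parsimonious ingroup topology: (Lineage E,(((Lineage Q,(Lineage S,Lineage C)),Lineage V),Lineage F)).
Lineage V and Lineage Q share a more recent common ancestor with each other than either does with Lineage F, so Lineage F is the least closely related of the three.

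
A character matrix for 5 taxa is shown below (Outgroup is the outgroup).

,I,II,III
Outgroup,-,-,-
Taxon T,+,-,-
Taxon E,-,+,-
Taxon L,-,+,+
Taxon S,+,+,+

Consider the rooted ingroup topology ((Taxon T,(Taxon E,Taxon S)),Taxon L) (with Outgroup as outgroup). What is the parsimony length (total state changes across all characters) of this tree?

Map each character onto ((Taxon T,(Taxon E,Taxon S)),Taxon L) (rooted by Outgroup) and count the minimum state changes it requires (Fitch parsimony):
I: 2; II: 2; III: 2.
Total tree length = 6.

6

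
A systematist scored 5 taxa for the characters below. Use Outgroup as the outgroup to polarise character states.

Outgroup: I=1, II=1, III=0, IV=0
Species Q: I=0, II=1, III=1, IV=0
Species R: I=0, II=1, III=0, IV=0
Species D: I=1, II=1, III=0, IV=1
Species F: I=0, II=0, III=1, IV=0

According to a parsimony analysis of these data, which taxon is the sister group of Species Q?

Character polarity is set by the outgroup: the derived state is whichever differs from the outgroup's state, so for I, II the derived state is '0', and for the remaining characters it is '1'.
I (derived state '0') is shared by Species F, Species Q, and Species R — a synapomorphy uniting that clade.
II (derived state '0') is unique to Species F (autapomorphy; uninformative for grouping).
Only Species F and Species Q show the derived state '1' for III, supporting them as a clade.
IV (derived state '1') is unique to Species D (autapomorphy; uninformative for grouping).
Most parsimonious ingroup topology: (((Species Q,Species F),Species R),Species D).
Species Q and Species F form a cherry on this tree, so they are sister taxa.

Species F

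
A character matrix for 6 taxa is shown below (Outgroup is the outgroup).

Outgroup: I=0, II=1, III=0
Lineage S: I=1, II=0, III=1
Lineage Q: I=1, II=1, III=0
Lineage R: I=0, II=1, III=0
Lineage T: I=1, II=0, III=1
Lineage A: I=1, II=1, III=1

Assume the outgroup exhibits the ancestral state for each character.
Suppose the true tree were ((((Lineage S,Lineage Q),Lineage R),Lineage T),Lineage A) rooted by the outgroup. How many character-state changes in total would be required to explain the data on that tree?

7

Map each character onto ((((Lineage S,Lineage Q),Lineage R),Lineage T),Lineage A) (rooted by Outgroup) and count the minimum state changes it requires (Fitch parsimony):
I: 2; II: 2; III: 3.
Total tree length = 7.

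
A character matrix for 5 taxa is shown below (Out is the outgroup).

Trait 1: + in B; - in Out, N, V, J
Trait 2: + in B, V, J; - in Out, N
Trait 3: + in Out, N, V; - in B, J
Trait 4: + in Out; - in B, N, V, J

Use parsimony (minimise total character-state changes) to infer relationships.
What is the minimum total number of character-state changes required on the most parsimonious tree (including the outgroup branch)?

Character polarity is set by the outgroup: the derived state is whichever differs from the outgroup's state, so for Trait 3, Trait 4 the derived state is '-', and for the remaining characters it is '+'.
Trait 1: derived state '+' in B only — an autapomorphy, so it tells us nothing about relationships among taxa.
Trait 2: derived state '+' in B, J, and V only — synapomorphy for {B, J, V}.
Trait 3 (derived state '-') is shared by B and J — a synapomorphy uniting that clade.
Trait 4 (derived state '-') is shared by all ingroup taxa — unites the whole ingroup.
Most parsimonious ingroup topology: (((B,J),V),N).
Changes per character on this tree: Trait 1: 1; Trait 2: 1; Trait 3: 1; Trait 4: 1.
Total = 4.

4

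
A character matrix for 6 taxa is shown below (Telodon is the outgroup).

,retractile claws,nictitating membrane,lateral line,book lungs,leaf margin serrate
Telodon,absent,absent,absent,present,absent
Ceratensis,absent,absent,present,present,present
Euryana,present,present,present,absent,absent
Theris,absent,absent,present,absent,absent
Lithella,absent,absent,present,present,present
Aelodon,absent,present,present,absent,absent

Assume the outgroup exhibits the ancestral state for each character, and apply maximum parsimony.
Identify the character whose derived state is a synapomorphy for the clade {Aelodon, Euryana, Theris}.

Character polarity is set by the outgroup: the derived state is whichever differs from the outgroup's state, so for book lungs the derived state is 'absent', and for the remaining characters it is 'present'.
retractile claws: derived state 'present' in Euryana only — an autapomorphy, so it tells us nothing about relationships among taxa.
Only Aelodon and Euryana show the derived state 'present' for nictitating membrane, supporting them as a clade.
All ingroup taxa share the derived state 'present' for lateral line; it defines the ingroup but does not resolve relationships within it.
book lungs (derived state 'absent') is shared by Aelodon, Euryana, and Theris — a synapomorphy uniting that clade.
leaf margin serrate: derived state 'present' in Ceratensis and Lithella only — synapomorphy for {Ceratensis, Lithella}.
Most parsimonious ingroup topology: ((Ceratensis,Lithella),((Euryana,Aelodon),Theris)).
The clade {Aelodon, Euryana, Theris} is supported by book lungs: its derived state 'absent' occurs in exactly those taxa and in no other taxon (including the outgroup).

book lungs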